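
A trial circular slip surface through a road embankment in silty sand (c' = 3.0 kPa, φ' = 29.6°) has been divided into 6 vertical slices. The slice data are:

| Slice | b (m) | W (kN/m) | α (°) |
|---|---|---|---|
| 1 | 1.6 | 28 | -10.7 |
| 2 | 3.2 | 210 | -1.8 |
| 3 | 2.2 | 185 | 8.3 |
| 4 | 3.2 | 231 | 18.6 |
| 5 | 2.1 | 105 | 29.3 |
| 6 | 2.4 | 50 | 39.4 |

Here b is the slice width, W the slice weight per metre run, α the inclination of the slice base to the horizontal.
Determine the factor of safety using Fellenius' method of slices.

FS = 2.82

Ordinary method of slices: FS = Σ[c'·Δl_i + (W_i cosα_i)·tanφ'] / Σ W_i sinα_i, with Δl_i = b_i / cosα_i.
Slice 1: Δl = 1.6/cos(-10.7°) = 1.628 m; N'_1 = 28·cos(-10.7°) = 27.5; c'Δl = 4.88; W sinα = -5.2
Slice 2: Δl = 3.2/cos(-1.8°) = 3.202 m; N'_2 = 210·cos(-1.8°) = 209.9; c'Δl = 9.60; W sinα = -6.6
Slice 3: Δl = 2.2/cos8.3° = 2.223 m; N'_3 = 185·cos8.3° = 183.1; c'Δl = 6.67; W sinα = 26.7
Slice 4: Δl = 3.2/cos18.6° = 3.376 m; N'_4 = 231·cos18.6° = 218.9; c'Δl = 10.13; W sinα = 73.7
Slice 5: Δl = 2.1/cos29.3° = 2.408 m; N'_5 = 105·cos29.3° = 91.6; c'Δl = 7.22; W sinα = 51.4
Slice 6: Δl = 2.4/cos39.4° = 3.106 m; N'_6 = 50·cos39.4° = 38.6; c'Δl = 9.32; W sinα = 31.7
Σc'Δl = 47.8 kN/m; ΣN' = 769.6 kN/m; ΣW sinα = 171.7 kN/m
Resisting = 47.8 + 769.6·tan29.6° = 47.8 + 437.2 = 485.0 kN/m
FS = 485.0 / 171.7 = 2.825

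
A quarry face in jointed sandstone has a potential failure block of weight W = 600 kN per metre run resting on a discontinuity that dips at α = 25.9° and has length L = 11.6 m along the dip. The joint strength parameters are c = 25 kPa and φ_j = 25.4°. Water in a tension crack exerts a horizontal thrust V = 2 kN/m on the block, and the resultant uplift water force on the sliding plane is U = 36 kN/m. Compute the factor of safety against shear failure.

FS = 2.00

Resolving the block weight along and normal to the plane and applying the Mohr–Coulomb strength on the joint:
N' = W cosα − U − V sinα = 600·cos25.9° − 36 − 2·sin25.9° = 502.9 kN/m
Driving force T = W sinα + V cosα = 600·sin25.9° + 2·cos25.9° = 263.9 kN/m
Resisting force R = c·L + N'·tanφ_j = 25·11.6 + 502.9·tan25.4° = 290.0 + 238.8 = 528.8 kN/m
FS = R / T = 528.8 / 263.9 = 2.004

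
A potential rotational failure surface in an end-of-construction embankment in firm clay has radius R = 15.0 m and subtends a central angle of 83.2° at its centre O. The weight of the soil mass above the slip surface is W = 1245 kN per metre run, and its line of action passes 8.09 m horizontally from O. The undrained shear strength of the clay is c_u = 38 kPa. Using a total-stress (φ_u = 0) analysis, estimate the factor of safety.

FS = 1.23

Taking moments about the centre O, the resisting moment is provided by the undrained shear strength acting along the arc:
Arc length L_a = R·θ = 15.0·(83.2°·π/180) = 15.0·1.4521 = 21.78 m
M_R = c_u·L_a·R = 38·21.78·15.0 = 12415.6 kN·m/m
M_D = W·d = 1245·8.09 = 10072.0 kN·m/m
FS = M_R / M_D = 12415.6 / 10072.0 = 1.233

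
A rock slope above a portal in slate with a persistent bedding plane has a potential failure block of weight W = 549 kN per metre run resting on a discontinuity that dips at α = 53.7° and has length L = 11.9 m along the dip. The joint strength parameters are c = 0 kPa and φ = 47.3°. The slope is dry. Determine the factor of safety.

Resolving the block weight along and normal to the plane and applying the Mohr–Coulomb strength on the joint:
N' = W cosα = 549·cos53.7° = 325.0 kN/m
Driving force T = W sinα = 549·sin53.7° = 442.5 kN/m
Resisting force R = c·L + N'·tanφ = 0·11.9 + 325.0·tan47.3° = 0.0 + 352.2 = 352.2 kN/m
FS = R / T = 352.2 / 442.5 = 0.796

FS = 0.80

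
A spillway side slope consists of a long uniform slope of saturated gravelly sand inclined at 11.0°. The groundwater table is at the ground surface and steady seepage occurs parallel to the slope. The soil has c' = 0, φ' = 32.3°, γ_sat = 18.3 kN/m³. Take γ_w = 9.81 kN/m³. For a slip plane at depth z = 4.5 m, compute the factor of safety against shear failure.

FS = 1.51

With seepage parallel to the slope and the water table at the surface, the effective normal stress on the slip plane uses the buoyant unit weight γ' = γ_sat − γ_w while the driving shear stress uses γ_sat:
FS = [c' + γ' z cos²β tanφ'] / [γ_sat z sinβ cosβ]
(For c' = 0 this reduces to FS = (γ'/γ_sat)·tanφ'/tanβ.)
γ' = 18.3 − 9.81 = 8.49 kN/m³
Numerator = 0.0 + 8.49·4.5·cos²11.0°·tan32.3° = 0.0 + 8.49·4.5·0.9636·0.6322 = 23.273 kPa
Denominator = 18.3·4.5·sin11.0°·cos11.0° = 18.3·4.5·0.1908·0.9816 = 15.424 kPa
FS = 23.273 / 15.424 = 1.509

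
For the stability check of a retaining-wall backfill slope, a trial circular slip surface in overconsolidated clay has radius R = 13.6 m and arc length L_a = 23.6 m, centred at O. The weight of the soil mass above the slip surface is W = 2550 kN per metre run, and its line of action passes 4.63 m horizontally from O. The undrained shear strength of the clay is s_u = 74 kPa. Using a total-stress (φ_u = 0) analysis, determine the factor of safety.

Taking moments about the centre O, the resisting moment is provided by the undrained shear strength acting along the arc:
M_R = s_u·L_a·R = 74·23.60·13.6 = 23751.0 kN·m/m
M_D = W·d = 2550·4.63 = 11806.5 kN·m/m
FS = M_R / M_D = 23751.0 / 11806.5 = 2.012

FS = 2.01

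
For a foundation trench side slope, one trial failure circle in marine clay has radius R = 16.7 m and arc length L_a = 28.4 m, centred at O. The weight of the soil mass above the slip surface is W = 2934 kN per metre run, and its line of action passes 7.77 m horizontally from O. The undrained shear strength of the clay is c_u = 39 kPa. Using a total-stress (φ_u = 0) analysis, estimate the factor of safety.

Taking moments about the centre O, the resisting moment is provided by the undrained shear strength acting along the arc:
M_R = c_u·L_a·R = 39·28.40·16.7 = 18496.9 kN·m/m
M_D = W·d = 2934·7.77 = 22797.2 kN·m/m
FS = M_R / M_D = 18496.9 / 22797.2 = 0.811

FS = 0.81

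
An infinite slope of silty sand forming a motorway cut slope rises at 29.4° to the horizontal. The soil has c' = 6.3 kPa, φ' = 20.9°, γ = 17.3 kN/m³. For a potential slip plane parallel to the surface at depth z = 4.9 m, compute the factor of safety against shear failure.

FS = 0.85

For an infinite slope with a slip plane parallel to the surface (no pore pressure): FS = [c' + γz cos²β tanφ'] / [γz sinβ cosβ].
γz = 17.3·4.9 = 84.77 kN/m²
Numerator = 6.3 + 84.77·cos²29.4°·tan20.9° = 6.3 + 84.77·0.7590·0.3819 = 30.870 kPa
Denominator = 84.77·sin29.4°·cos29.4° = 84.77·0.4909·0.8712 = 36.255 kPa
FS = 30.870 / 36.255 = 0.851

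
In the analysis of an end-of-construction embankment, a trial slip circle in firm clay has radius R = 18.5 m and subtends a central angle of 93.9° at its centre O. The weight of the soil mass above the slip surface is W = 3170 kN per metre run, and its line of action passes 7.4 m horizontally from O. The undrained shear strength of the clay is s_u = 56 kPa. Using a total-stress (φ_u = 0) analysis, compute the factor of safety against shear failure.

FS = 1.34

Taking moments about the centre O, the resisting moment is provided by the undrained shear strength acting along the arc:
Arc length L_a = R·θ = 18.5·(93.9°·π/180) = 18.5·1.6389 = 30.32 m
M_R = s_u·L_a·R = 56·30.32·18.5 = 31410.5 kN·m/m
M_D = W·d = 3170·7.4 = 23458.0 kN·m/m
FS = M_R / M_D = 31410.5 / 23458.0 = 1.339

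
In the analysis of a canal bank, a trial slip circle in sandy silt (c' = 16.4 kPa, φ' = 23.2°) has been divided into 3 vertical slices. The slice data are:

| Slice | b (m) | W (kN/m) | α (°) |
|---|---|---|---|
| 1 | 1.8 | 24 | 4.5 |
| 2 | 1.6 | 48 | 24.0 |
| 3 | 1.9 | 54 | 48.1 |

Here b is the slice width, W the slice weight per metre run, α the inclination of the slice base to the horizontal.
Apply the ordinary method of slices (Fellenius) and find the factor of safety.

Ordinary method of slices: FS = Σ[c'·Δl_i + (W_i cosα_i)·tanφ'] / Σ W_i sinα_i, with Δl_i = b_i / cosα_i.
Slice 1: Δl = 1.8/cos4.5° = 1.806 m; N'_1 = 24·cos4.5° = 23.9; c'Δl = 29.61; W sinα = 1.9
Slice 2: Δl = 1.6/cos24.0° = 1.751 m; N'_2 = 48·cos24.0° = 43.9; c'Δl = 28.72; W sinα = 19.5
Slice 3: Δl = 1.9/cos48.1° = 2.845 m; N'_3 = 54·cos48.1° = 36.1; c'Δl = 46.66; W sinα = 40.2
Σc'Δl = 105.0 kN/m; ΣN' = 103.8 kN/m; ΣW sinα = 61.6 kN/m
Resisting = 105.0 + 103.8·tan23.2° = 105.0 + 44.5 = 149.5 kN/m
FS = 149.5 / 61.6 = 2.427

FS = 2.43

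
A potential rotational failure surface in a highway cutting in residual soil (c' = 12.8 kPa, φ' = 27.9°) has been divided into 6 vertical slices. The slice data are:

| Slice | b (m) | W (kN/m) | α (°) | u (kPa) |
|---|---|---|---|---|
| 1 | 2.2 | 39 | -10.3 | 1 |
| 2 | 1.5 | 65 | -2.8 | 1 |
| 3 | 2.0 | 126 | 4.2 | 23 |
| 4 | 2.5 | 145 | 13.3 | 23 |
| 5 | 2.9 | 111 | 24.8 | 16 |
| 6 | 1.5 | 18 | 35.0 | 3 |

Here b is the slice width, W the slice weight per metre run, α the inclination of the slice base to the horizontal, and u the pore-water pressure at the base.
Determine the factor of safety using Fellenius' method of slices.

Ordinary method of slices: FS = Σ[c'·Δl_i + (W_i cosα_i − u_i·Δl_i)·tanφ'] / Σ W_i sinα_i, with Δl_i = b_i / cosα_i.
Slice 1: Δl = 2.2/cos(-10.3°) = 2.236 m; N'_1 = 39·cos(-10.3°) − 1·2.236 = 36.1; c'Δl = 28.62; W sinα = -7.0
Slice 2: Δl = 1.5/cos(-2.8°) = 1.502 m; N'_2 = 65·cos(-2.8°) − 1·1.502 = 63.4; c'Δl = 19.22; W sinα = -3.2
Slice 3: Δl = 2.0/cos4.2° = 2.005 m; N'_3 = 126·cos4.2° − 23·2.005 = 79.5; c'Δl = 25.67; W sinα = 9.2
Slice 4: Δl = 2.5/cos13.3° = 2.569 m; N'_4 = 145·cos13.3° − 23·2.569 = 82.0; c'Δl = 32.88; W sinα = 33.4
Slice 5: Δl = 2.9/cos24.8° = 3.195 m; N'_5 = 111·cos24.8° − 16·3.195 = 49.6; c'Δl = 40.89; W sinα = 46.6
Slice 6: Δl = 1.5/cos35.0° = 1.831 m; N'_6 = 18·cos35.0° − 3·1.831 = 9.3; c'Δl = 23.44; W sinα = 10.3
Σc'Δl = 170.7 kN/m; ΣN' = 320.0 kN/m; ΣW sinα = 89.3 kN/m
Resisting = 170.7 + 320.0·tan27.9° = 170.7 + 169.4 = 340.2 kN/m
FS = 340.2 / 89.3 = 3.808

FS = 3.81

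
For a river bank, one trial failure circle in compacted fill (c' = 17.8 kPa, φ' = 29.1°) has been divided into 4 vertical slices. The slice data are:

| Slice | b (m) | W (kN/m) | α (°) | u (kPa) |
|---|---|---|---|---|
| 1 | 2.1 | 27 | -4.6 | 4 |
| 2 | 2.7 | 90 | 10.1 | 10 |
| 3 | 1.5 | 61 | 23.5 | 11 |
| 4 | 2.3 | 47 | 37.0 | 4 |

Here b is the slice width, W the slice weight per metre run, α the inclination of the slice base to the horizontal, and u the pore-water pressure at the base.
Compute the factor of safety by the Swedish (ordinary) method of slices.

FS = 3.72

Ordinary method of slices: FS = Σ[c'·Δl_i + (W_i cosα_i − u_i·Δl_i)·tanφ'] / Σ W_i sinα_i, with Δl_i = b_i / cosα_i.
Slice 1: Δl = 2.1/cos(-4.6°) = 2.107 m; N'_1 = 27·cos(-4.6°) − 4·2.107 = 18.5; c'Δl = 37.50; W sinα = -2.2
Slice 2: Δl = 2.7/cos10.1° = 2.743 m; N'_2 = 90·cos10.1° − 10·2.743 = 61.2; c'Δl = 48.82; W sinα = 15.8
Slice 3: Δl = 1.5/cos23.5° = 1.636 m; N'_3 = 61·cos23.5° − 11·1.636 = 37.9; c'Δl = 29.11; W sinα = 24.3
Slice 4: Δl = 2.3/cos37.0° = 2.880 m; N'_4 = 47·cos37.0° − 4·2.880 = 26.0; c'Δl = 51.26; W sinα = 28.3
Σc'Δl = 166.7 kN/m; ΣN' = 143.6 kN/m; ΣW sinα = 66.2 kN/m
Resisting = 166.7 + 143.6·tan29.1° = 166.7 + 79.9 = 246.6 kN/m
FS = 246.6 / 66.2 = 3.724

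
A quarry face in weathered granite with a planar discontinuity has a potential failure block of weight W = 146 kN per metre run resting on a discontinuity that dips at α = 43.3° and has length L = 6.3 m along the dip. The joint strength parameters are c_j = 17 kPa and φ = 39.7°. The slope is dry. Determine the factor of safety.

FS = 1.95

Resolving the block weight along and normal to the plane and applying the Mohr–Coulomb strength on the joint:
N' = W cosα = 146·cos43.3° = 106.3 kN/m
Driving force T = W sinα = 146·sin43.3° = 100.1 kN/m
Resisting force R = c_j·L + N'·tanφ = 17·6.3 + 106.3·tan39.7° = 107.1 + 88.2 = 195.3 kN/m
FS = R / T = 195.3 / 100.1 = 1.951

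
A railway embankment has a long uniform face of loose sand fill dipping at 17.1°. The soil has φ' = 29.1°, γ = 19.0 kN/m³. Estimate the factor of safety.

For a dry cohesionless infinite slope the factor of safety is FS = tanφ' / tanβ.
FS = tan29.1° / tan17.1° = 0.5566 / 0.3076 = 1.809

FS = 1.81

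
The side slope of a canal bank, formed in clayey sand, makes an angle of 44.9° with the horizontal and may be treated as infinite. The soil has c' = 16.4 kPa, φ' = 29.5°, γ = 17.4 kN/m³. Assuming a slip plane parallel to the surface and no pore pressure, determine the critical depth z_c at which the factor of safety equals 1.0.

z_c = 4.36 m

Setting FS = 1.00 in FS = [c' + γz cos²β tanφ'] / [γz sinβ cosβ] and solving for z:
z = c' / [γ cosβ (FS·sinβ − cosβ·tanφ')]
  = 16.4 / [17.4·cos44.9°·(1.00·sin44.9° − cos44.9°·tan29.5°)]
  = 16.4 / [17.4·0.7083·(1.00·0.7059 − 0.7083·0.5658)]
  = 16.4 / 3.7605 = 4.361 m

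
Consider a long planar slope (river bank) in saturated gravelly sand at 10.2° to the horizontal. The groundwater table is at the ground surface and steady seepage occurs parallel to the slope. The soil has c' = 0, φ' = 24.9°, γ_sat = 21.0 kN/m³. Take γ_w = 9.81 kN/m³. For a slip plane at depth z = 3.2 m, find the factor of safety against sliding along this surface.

With seepage parallel to the slope and the water table at the surface, the effective normal stress on the slip plane uses the buoyant unit weight γ' = γ_sat − γ_w while the driving shear stress uses γ_sat:
FS = [c' + γ' z cos²β tanφ'] / [γ_sat z sinβ cosβ]
(For c' = 0 this reduces to FS = (γ'/γ_sat)·tanφ'/tanβ.)
γ' = 21.0 − 9.81 = 11.19 kN/m³
Numerator = 0.0 + 11.19·3.2·cos²10.2°·tan24.9° = 0.0 + 11.19·3.2·0.9686·0.4642 = 16.100 kPa
Denominator = 21.0·3.2·sin10.2°·cos10.2° = 21.0·3.2·0.1771·0.9842 = 11.712 kPa
FS = 16.100 / 11.712 = 1.375

FS = 1.37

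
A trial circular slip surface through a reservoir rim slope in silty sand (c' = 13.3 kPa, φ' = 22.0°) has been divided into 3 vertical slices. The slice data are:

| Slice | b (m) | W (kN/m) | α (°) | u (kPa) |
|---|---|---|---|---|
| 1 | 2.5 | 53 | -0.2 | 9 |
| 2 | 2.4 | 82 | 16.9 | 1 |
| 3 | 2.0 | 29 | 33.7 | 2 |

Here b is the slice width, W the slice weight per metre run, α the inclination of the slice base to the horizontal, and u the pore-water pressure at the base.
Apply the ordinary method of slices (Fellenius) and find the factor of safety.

Ordinary method of slices: FS = Σ[c'·Δl_i + (W_i cosα_i − u_i·Δl_i)·tanφ'] / Σ W_i sinα_i, with Δl_i = b_i / cosα_i.
Slice 1: Δl = 2.5/cos(-0.2°) = 2.500 m; N'_1 = 53·cos(-0.2°) − 9·2.500 = 30.5; c'Δl = 33.25; W sinα = -0.2
Slice 2: Δl = 2.4/cos16.9° = 2.508 m; N'_2 = 82·cos16.9° − 1·2.508 = 76.0; c'Δl = 33.36; W sinα = 23.8
Slice 3: Δl = 2.0/cos33.7° = 2.404 m; N'_3 = 29·cos33.7° − 2·2.404 = 19.3; c'Δl = 31.97; W sinα = 16.1
Σc'Δl = 98.6 kN/m; ΣN' = 125.8 kN/m; ΣW sinα = 39.7 kN/m
Resisting = 98.6 + 125.8·tan22.0° = 98.6 + 50.8 = 149.4 kN/m
FS = 149.4 / 39.7 = 3.759

FS = 3.76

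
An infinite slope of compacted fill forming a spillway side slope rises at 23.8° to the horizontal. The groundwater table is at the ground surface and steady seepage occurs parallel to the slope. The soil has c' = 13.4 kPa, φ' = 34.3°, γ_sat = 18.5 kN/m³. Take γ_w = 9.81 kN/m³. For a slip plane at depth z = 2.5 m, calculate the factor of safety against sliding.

FS = 1.51

With seepage parallel to the slope and the water table at the surface, the effective normal stress on the slip plane uses the buoyant unit weight γ' = γ_sat − γ_w while the driving shear stress uses γ_sat:
FS = [c' + γ' z cos²β tanφ'] / [γ_sat z sinβ cosβ]
γ' = 18.5 − 9.81 = 8.69 kN/m³
Numerator = 13.4 + 8.69·2.5·cos²23.8°·tan34.3° = 13.4 + 8.69·2.5·0.8372·0.6822 = 25.806 kPa
Denominator = 18.5·2.5·sin23.8°·cos23.8° = 18.5·2.5·0.4035·0.9150 = 17.077 kPa
FS = 25.806 / 17.077 = 1.511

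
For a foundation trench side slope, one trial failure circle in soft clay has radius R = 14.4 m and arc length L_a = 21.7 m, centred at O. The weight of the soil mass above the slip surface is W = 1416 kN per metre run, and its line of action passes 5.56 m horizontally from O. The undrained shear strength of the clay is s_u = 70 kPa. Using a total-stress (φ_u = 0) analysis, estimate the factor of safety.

Taking moments about the centre O, the resisting moment is provided by the undrained shear strength acting along the arc:
M_R = s_u·L_a·R = 70·21.70·14.4 = 21873.6 kN·m/m
M_D = W·d = 1416·5.56 = 7873.0 kN·m/m
FS = M_R / M_D = 21873.6 / 7873.0 = 2.778

FS = 2.78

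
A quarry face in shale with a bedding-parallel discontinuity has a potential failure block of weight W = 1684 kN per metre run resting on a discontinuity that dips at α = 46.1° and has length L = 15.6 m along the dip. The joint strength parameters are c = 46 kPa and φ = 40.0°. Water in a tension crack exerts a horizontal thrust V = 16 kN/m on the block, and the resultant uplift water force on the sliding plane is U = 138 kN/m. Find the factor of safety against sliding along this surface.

FS = 1.28

Resolving the block weight along and normal to the plane and applying the Mohr–Coulomb strength on the joint:
N' = W cosα − U − V sinα = 1684·cos46.1° − 138 − 16·sin46.1° = 1018.2 kN/m
Driving force T = W sinα + V cosα = 1684·sin46.1° + 16·cos46.1° = 1224.5 kN/m
Resisting force R = c·L + N'·tanφ = 46·15.6 + 1018.2·tan40.0° = 717.6 + 854.3 = 1571.9 kN/m
FS = R / T = 1571.9 / 1224.5 = 1.284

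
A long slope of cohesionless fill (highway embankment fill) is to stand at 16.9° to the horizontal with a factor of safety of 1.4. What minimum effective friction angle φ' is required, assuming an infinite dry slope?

FS = tanφ'/tanβ ⇒ tanφ' = FS · tanβ = 1.4 · tan16.9° = 0.4254
φ' = arctan(0.4254) = 23.04°

φ' = 23.0°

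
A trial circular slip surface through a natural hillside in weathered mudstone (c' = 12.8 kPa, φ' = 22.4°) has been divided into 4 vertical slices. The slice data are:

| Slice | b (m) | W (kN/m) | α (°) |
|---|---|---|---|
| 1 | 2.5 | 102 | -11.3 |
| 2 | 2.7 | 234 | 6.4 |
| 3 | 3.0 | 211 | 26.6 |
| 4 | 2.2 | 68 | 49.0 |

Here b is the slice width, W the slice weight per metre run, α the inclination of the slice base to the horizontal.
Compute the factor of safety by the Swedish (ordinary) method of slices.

Ordinary method of slices: FS = Σ[c'·Δl_i + (W_i cosα_i)·tanφ'] / Σ W_i sinα_i, with Δl_i = b_i / cosα_i.
Slice 1: Δl = 2.5/cos(-11.3°) = 2.549 m; N'_1 = 102·cos(-11.3°) = 100.0; c'Δl = 32.63; W sinα = -20.0
Slice 2: Δl = 2.7/cos6.4° = 2.717 m; N'_2 = 234·cos6.4° = 232.5; c'Δl = 34.78; W sinα = 26.1
Slice 3: Δl = 3.0/cos26.6° = 3.355 m; N'_3 = 211·cos26.6° = 188.7; c'Δl = 42.95; W sinα = 94.5
Slice 4: Δl = 2.2/cos49.0° = 3.353 m; N'_4 = 68·cos49.0° = 44.6; c'Δl = 42.92; W sinα = 51.3
Σc'Δl = 153.3 kN/m; ΣN' = 565.8 kN/m; ΣW sinα = 151.9 kN/m
Resisting = 153.3 + 565.8·tan22.4° = 153.3 + 233.2 = 386.5 kN/m
FS = 386.5 / 151.9 = 2.545

FS = 2.54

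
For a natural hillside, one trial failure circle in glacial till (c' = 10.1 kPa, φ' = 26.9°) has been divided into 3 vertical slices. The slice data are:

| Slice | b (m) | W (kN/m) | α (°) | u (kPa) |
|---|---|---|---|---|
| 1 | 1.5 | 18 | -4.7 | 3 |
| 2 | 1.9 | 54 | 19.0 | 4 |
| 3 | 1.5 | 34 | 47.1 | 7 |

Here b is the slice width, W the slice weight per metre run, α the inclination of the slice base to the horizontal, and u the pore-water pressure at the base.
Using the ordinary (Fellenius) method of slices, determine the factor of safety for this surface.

Ordinary method of slices: FS = Σ[c'·Δl_i + (W_i cosα_i − u_i·Δl_i)·tanφ'] / Σ W_i sinα_i, with Δl_i = b_i / cosα_i.
Slice 1: Δl = 1.5/cos(-4.7°) = 1.505 m; N'_1 = 18·cos(-4.7°) − 3·1.505 = 13.4; c'Δl = 15.20; W sinα = -1.5
Slice 2: Δl = 1.9/cos19.0° = 2.009 m; N'_2 = 54·cos19.0° − 4·2.009 = 43.0; c'Δl = 20.30; W sinα = 17.6
Slice 3: Δl = 1.5/cos47.1° = 2.204 m; N'_3 = 34·cos47.1° − 7·2.204 = 7.7; c'Δl = 22.26; W sinα = 24.9
Σc'Δl = 57.8 kN/m; ΣN' = 64.2 kN/m; ΣW sinα = 41.0 kN/m
Resisting = 57.8 + 64.2·tan26.9° = 57.8 + 32.6 = 90.3 kN/m
FS = 90.3 / 41.0 = 2.202

FS = 2.20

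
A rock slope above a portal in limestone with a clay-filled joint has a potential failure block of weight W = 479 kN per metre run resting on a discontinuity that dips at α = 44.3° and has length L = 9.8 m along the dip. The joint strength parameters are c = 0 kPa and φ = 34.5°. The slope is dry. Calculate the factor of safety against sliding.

FS = 0.70

Resolving the block weight along and normal to the plane and applying the Mohr–Coulomb strength on the joint:
N' = W cosα = 479·cos44.3° = 342.8 kN/m
Driving force T = W sinα = 479·sin44.3° = 334.5 kN/m
Resisting force R = c·L + N'·tanφ = 0·9.8 + 342.8·tan34.5° = 0.0 + 235.6 = 235.6 kN/m
FS = R / T = 235.6 / 334.5 = 0.704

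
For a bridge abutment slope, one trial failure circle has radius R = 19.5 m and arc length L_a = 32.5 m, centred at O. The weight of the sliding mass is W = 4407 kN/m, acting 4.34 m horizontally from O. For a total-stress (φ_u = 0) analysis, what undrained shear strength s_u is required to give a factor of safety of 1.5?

s_u = 45.3 kPa

FS = s_u·L_a·R / (W·d), so s_u = FS·W·d / (L_a·R).
s_u = 1.5·4407·4.34 / (32.50·19.5) = 28689.6 / 633.75 = 45.27 kPa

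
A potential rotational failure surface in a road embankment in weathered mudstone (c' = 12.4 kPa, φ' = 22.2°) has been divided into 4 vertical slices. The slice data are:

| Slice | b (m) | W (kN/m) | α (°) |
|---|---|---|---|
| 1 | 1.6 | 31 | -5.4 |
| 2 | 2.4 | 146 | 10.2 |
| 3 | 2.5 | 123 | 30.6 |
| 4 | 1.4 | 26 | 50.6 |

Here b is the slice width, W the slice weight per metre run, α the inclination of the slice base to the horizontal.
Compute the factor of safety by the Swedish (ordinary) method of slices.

FS = 2.22

Ordinary method of slices: FS = Σ[c'·Δl_i + (W_i cosα_i)·tanφ'] / Σ W_i sinα_i, with Δl_i = b_i / cosα_i.
Slice 1: Δl = 1.6/cos(-5.4°) = 1.607 m; N'_1 = 31·cos(-5.4°) = 30.9; c'Δl = 19.93; W sinα = -2.9
Slice 2: Δl = 2.4/cos10.2° = 2.439 m; N'_2 = 146·cos10.2° = 143.7; c'Δl = 30.24; W sinα = 25.9
Slice 3: Δl = 2.5/cos30.6° = 2.904 m; N'_3 = 123·cos30.6° = 105.9; c'Δl = 36.02; W sinα = 62.6
Slice 4: Δl = 1.4/cos50.6° = 2.206 m; N'_4 = 26·cos50.6° = 16.5; c'Δl = 27.35; W sinα = 20.1
Σc'Δl = 113.5 kN/m; ΣN' = 296.9 kN/m; ΣW sinα = 105.6 kN/m
Resisting = 113.5 + 296.9·tan22.2° = 113.5 + 121.2 = 234.7 kN/m
FS = 234.7 / 105.6 = 2.222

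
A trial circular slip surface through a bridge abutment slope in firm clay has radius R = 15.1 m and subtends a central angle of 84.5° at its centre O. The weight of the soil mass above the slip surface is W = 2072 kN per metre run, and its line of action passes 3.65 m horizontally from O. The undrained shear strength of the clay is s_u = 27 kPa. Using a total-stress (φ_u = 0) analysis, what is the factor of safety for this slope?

Taking moments about the centre O, the resisting moment is provided by the undrained shear strength acting along the arc:
Arc length L_a = R·θ = 15.1·(84.5°·π/180) = 15.1·1.4748 = 22.27 m
M_R = s_u·L_a·R = 27·22.27·15.1 = 9079.3 kN·m/m
M_D = W·d = 2072·3.65 = 7562.8 kN·m/m
FS = M_R / M_D = 9079.3 / 7562.8 = 1.201

FS = 1.20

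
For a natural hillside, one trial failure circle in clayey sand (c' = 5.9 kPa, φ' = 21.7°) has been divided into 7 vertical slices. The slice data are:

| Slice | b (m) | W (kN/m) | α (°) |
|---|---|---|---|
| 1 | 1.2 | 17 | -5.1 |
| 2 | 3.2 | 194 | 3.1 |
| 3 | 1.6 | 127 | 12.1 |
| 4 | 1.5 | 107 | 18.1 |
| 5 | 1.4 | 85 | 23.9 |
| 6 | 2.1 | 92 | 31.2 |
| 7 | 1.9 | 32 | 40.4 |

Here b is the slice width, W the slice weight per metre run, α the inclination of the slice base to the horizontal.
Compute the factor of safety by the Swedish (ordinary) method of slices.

FS = 1.92

Ordinary method of slices: FS = Σ[c'·Δl_i + (W_i cosα_i)·tanφ'] / Σ W_i sinα_i, with Δl_i = b_i / cosα_i.
Slice 1: Δl = 1.2/cos(-5.1°) = 1.205 m; N'_1 = 17·cos(-5.1°) = 16.9; c'Δl = 7.11; W sinα = -1.5
Slice 2: Δl = 3.2/cos3.1° = 3.205 m; N'_2 = 194·cos3.1° = 193.7; c'Δl = 18.91; W sinα = 10.5
Slice 3: Δl = 1.6/cos12.1° = 1.636 m; N'_3 = 127·cos12.1° = 124.2; c'Δl = 9.65; W sinα = 26.6
Slice 4: Δl = 1.5/cos18.1° = 1.578 m; N'_4 = 107·cos18.1° = 101.7; c'Δl = 9.31; W sinα = 33.2
Slice 5: Δl = 1.4/cos23.9° = 1.531 m; N'_5 = 85·cos23.9° = 77.7; c'Δl = 9.03; W sinα = 34.4
Slice 6: Δl = 2.1/cos31.2° = 2.455 m; N'_6 = 92·cos31.2° = 78.7; c'Δl = 14.49; W sinα = 47.7
Slice 7: Δl = 1.9/cos40.4° = 2.495 m; N'_7 = 32·cos40.4° = 24.4; c'Δl = 14.72; W sinα = 20.7
Σc'Δl = 83.2 kN/m; ΣN' = 617.3 kN/m; ΣW sinα = 171.7 kN/m
Resisting = 83.2 + 617.3·tan21.7° = 83.2 + 245.7 = 328.9 kN/m
FS = 328.9 / 171.7 = 1.916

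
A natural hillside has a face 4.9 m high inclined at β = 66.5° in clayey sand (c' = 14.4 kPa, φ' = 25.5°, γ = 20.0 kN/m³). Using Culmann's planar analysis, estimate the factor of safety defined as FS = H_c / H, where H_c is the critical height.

FS = 1.98

H_c = (4c'/γ) · sinβ cosφ' / [1 − cos(β − φ')]
    = (4·14.4/20.0) · sin66.5°·cos25.5° / [1 − cos41.0°]
    = 2.880 · 0.8277 / 0.2453 = 9.72 m
FS = H_c / H = 9.72 / 4.9 = 1.983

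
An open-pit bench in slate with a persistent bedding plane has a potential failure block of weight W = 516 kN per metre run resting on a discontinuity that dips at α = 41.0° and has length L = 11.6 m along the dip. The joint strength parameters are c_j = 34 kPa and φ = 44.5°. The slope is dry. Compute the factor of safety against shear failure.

FS = 2.30

Resolving the block weight along and normal to the plane and applying the Mohr–Coulomb strength on the joint:
N' = W cosα = 516·cos41.0° = 389.4 kN/m
Driving force T = W sinα = 516·sin41.0° = 338.5 kN/m
Resisting force R = c_j·L + N'·tanφ = 34·11.6 + 389.4·tan44.5° = 394.4 + 382.7 = 777.1 kN/m
FS = R / T = 777.1 / 338.5 = 2.296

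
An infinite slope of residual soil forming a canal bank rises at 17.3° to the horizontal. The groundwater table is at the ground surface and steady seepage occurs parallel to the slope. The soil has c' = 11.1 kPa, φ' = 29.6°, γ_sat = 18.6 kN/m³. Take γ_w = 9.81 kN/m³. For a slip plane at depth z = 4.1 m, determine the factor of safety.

With seepage parallel to the slope and the water table at the surface, the effective normal stress on the slip plane uses the buoyant unit weight γ' = γ_sat − γ_w while the driving shear stress uses γ_sat:
FS = [c' + γ' z cos²β tanφ'] / [γ_sat z sinβ cosβ]
γ' = 18.6 − 9.81 = 8.79 kN/m³
Numerator = 11.1 + 8.79·4.1·cos²17.3°·tan29.6° = 11.1 + 8.79·4.1·0.9116·0.5681 = 29.763 kPa
Denominator = 18.6·4.1·sin17.3°·cos17.3° = 18.6·4.1·0.2974·0.9548 = 21.652 kPa
FS = 29.763 / 21.652 = 1.375

FS = 1.37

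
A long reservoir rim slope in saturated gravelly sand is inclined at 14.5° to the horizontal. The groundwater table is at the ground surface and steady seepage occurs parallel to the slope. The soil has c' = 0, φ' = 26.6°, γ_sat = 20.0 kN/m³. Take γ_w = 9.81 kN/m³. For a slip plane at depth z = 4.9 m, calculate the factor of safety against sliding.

FS = 0.99

With seepage parallel to the slope and the water table at the surface, the effective normal stress on the slip plane uses the buoyant unit weight γ' = γ_sat − γ_w while the driving shear stress uses γ_sat:
FS = [c' + γ' z cos²β tanφ'] / [γ_sat z sinβ cosβ]
(For c' = 0 this reduces to FS = (γ'/γ_sat)·tanφ'/tanβ.)
γ' = 20.0 − 9.81 = 10.19 kN/m³
Numerator = 0.0 + 10.19·4.9·cos²14.5°·tan26.6° = 0.0 + 10.19·4.9·0.9373·0.5008 = 23.436 kPa
Denominator = 20.0·4.9·sin14.5°·cos14.5° = 20.0·4.9·0.2504·0.9681 = 23.756 kPa
FS = 23.436 / 23.756 = 0.987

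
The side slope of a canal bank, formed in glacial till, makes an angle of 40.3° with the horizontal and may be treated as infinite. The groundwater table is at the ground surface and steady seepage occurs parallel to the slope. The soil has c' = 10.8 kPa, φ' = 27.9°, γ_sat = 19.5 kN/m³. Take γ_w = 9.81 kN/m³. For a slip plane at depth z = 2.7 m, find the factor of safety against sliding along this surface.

With seepage parallel to the slope and the water table at the surface, the effective normal stress on the slip plane uses the buoyant unit weight γ' = γ_sat − γ_w while the driving shear stress uses γ_sat:
FS = [c' + γ' z cos²β tanφ'] / [γ_sat z sinβ cosβ]
γ' = 19.5 − 9.81 = 9.69 kN/m³
Numerator = 10.8 + 9.69·2.7·cos²40.3°·tan27.9° = 10.8 + 9.69·2.7·0.5817·0.5295 = 18.858 kPa
Denominator = 19.5·2.7·sin40.3°·cos40.3° = 19.5·2.7·0.6468·0.7627 = 25.972 kPa
FS = 18.858 / 25.972 = 0.726

FS = 0.73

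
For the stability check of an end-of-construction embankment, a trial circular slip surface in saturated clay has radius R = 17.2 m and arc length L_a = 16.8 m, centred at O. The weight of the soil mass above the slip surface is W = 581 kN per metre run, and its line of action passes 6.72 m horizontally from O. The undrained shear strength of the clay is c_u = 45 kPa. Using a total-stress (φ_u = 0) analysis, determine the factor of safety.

Taking moments about the centre O, the resisting moment is provided by the undrained shear strength acting along the arc:
M_R = c_u·L_a·R = 45·16.80·17.2 = 13003.2 kN·m/m
M_D = W·d = 581·6.72 = 3904.3 kN·m/m
FS = M_R / M_D = 13003.2 / 3904.3 = 3.330

FS = 3.33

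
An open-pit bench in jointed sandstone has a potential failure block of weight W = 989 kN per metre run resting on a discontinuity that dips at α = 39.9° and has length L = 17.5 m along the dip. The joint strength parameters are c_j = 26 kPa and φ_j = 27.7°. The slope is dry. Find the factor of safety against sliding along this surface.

FS = 1.35

Resolving the block weight along and normal to the plane and applying the Mohr–Coulomb strength on the joint:
N' = W cosα = 989·cos39.9° = 758.7 kN/m
Driving force T = W sinα = 989·sin39.9° = 634.4 kN/m
Resisting force R = c_j·L + N'·tanφ_j = 26·17.5 + 758.7·tan27.7° = 455.0 + 398.3 = 853.3 kN/m
FS = R / T = 853.3 / 634.4 = 1.345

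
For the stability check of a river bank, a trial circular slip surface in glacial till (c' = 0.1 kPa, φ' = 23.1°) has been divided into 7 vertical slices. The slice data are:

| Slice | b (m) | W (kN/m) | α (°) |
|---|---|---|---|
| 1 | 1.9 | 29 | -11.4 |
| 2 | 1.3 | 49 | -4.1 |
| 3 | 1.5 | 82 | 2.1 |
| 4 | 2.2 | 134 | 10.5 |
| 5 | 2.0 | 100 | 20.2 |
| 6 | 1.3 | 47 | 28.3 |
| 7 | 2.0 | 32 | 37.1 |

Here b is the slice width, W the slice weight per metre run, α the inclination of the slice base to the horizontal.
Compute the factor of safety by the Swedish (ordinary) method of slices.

FS = 2.06

Ordinary method of slices: FS = Σ[c'·Δl_i + (W_i cosα_i)·tanφ'] / Σ W_i sinα_i, with Δl_i = b_i / cosα_i.
Slice 1: Δl = 1.9/cos(-11.4°) = 1.938 m; N'_1 = 29·cos(-11.4°) = 28.4; c'Δl = 0.19; W sinα = -5.7
Slice 2: Δl = 1.3/cos(-4.1°) = 1.303 m; N'_2 = 49·cos(-4.1°) = 48.9; c'Δl = 0.13; W sinα = -3.5
Slice 3: Δl = 1.5/cos2.1° = 1.501 m; N'_3 = 82·cos2.1° = 81.9; c'Δl = 0.15; W sinα = 3.0
Slice 4: Δl = 2.2/cos10.5° = 2.237 m; N'_4 = 134·cos10.5° = 131.8; c'Δl = 0.22; W sinα = 24.4
Slice 5: Δl = 2.0/cos20.2° = 2.131 m; N'_5 = 100·cos20.2° = 93.8; c'Δl = 0.21; W sinα = 34.5
Slice 6: Δl = 1.3/cos28.3° = 1.476 m; N'_6 = 47·cos28.3° = 41.4; c'Δl = 0.15; W sinα = 22.3
Slice 7: Δl = 2.0/cos37.1° = 2.508 m; N'_7 = 32·cos37.1° = 25.5; c'Δl = 0.25; W sinα = 19.3
Σc'Δl = 1.3 kN/m; ΣN' = 451.8 kN/m; ΣW sinα = 94.3 kN/m
Resisting = 1.3 + 451.8·tan23.1° = 1.3 + 192.7 = 194.0 kN/m
FS = 194.0 / 94.3 = 2.057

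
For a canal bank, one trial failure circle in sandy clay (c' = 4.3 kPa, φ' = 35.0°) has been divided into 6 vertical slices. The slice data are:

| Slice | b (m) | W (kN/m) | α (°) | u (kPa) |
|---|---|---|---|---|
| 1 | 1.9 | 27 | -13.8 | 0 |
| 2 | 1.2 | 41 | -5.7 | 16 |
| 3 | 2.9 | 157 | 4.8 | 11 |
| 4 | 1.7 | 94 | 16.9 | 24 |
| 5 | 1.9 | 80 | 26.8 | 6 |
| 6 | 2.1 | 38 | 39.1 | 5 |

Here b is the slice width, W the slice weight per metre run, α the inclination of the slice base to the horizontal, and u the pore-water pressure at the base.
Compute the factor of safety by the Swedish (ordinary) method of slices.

Ordinary method of slices: FS = Σ[c'·Δl_i + (W_i cosα_i − u_i·Δl_i)·tanφ'] / Σ W_i sinα_i, with Δl_i = b_i / cosα_i.
Slice 1: Δl = 1.9/cos(-13.8°) = 1.956 m; N'_1 = 27·cos(-13.8°) − 0·1.956 = 26.2; c'Δl = 8.41; W sinα = -6.4
Slice 2: Δl = 1.2/cos(-5.7°) = 1.206 m; N'_2 = 41·cos(-5.7°) − 16·1.206 = 21.5; c'Δl = 5.19; W sinα = -4.1
Slice 3: Δl = 2.9/cos4.8° = 2.910 m; N'_3 = 157·cos4.8° − 11·2.910 = 124.4; c'Δl = 12.51; W sinα = 13.1
Slice 4: Δl = 1.7/cos16.9° = 1.777 m; N'_4 = 94·cos16.9° − 24·1.777 = 47.3; c'Δl = 7.64; W sinα = 27.3
Slice 5: Δl = 1.9/cos26.8° = 2.129 m; N'_5 = 80·cos26.8° − 6·2.129 = 58.6; c'Δl = 9.15; W sinα = 36.1
Slice 6: Δl = 2.1/cos39.1° = 2.706 m; N'_6 = 38·cos39.1° − 5·2.706 = 16.0; c'Δl = 11.64; W sinα = 24.0
Σc'Δl = 54.5 kN/m; ΣN' = 294.1 kN/m; ΣW sinα = 90.0 kN/m
Resisting = 54.5 + 294.1·tan35.0° = 54.5 + 205.9 = 260.4 kN/m
FS = 260.4 / 90.0 = 2.894

FS = 2.89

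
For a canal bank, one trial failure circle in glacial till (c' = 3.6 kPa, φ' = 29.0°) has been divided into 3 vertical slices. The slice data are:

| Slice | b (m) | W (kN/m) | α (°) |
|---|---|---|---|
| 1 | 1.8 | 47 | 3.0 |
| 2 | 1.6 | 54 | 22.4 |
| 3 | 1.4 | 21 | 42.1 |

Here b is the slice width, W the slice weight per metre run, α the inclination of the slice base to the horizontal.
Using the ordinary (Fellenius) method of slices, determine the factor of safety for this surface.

Ordinary method of slices: FS = Σ[c'·Δl_i + (W_i cosα_i)·tanφ'] / Σ W_i sinα_i, with Δl_i = b_i / cosα_i.
Slice 1: Δl = 1.8/cos3.0° = 1.802 m; N'_1 = 47·cos3.0° = 46.9; c'Δl = 6.49; W sinα = 2.5
Slice 2: Δl = 1.6/cos22.4° = 1.731 m; N'_2 = 54·cos22.4° = 49.9; c'Δl = 6.23; W sinα = 20.6
Slice 3: Δl = 1.4/cos42.1° = 1.887 m; N'_3 = 21·cos42.1° = 15.6; c'Δl = 6.79; W sinα = 14.1
Σc'Δl = 19.5 kN/m; ΣN' = 112.4 kN/m; ΣW sinα = 37.1 kN/m
Resisting = 19.5 + 112.4·tan29.0° = 19.5 + 62.3 = 81.8 kN/m
FS = 81.8 / 37.1 = 2.205

FS = 2.20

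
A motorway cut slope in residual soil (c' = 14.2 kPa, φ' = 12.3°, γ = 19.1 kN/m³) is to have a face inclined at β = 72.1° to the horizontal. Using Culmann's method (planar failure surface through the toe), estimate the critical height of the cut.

Culmann's analysis gives the critical failure plane at α_cr = (β + φ')/2 = (72.1 + 12.3)/2 = 42.2°, and the critical height
H_c = (4c'/γ) · sinβ cosφ' / [1 − cos(β − φ')]
    = (4·14.2/19.1) · sin72.1°·cos12.3° / [1 − cos(59.8°)]
    = 2.974 · 0.9516·0.9770 / [1 − 0.5030]
    = 2.974 · 0.9298 / 0.4970
    = 5.56 m

H_c = 5.56 m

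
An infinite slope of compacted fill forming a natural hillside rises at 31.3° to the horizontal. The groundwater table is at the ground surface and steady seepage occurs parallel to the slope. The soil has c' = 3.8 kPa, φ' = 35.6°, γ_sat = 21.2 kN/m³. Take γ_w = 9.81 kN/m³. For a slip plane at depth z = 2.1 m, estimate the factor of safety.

FS = 0.82

With seepage parallel to the slope and the water table at the surface, the effective normal stress on the slip plane uses the buoyant unit weight γ' = γ_sat − γ_w while the driving shear stress uses γ_sat:
FS = [c' + γ' z cos²β tanφ'] / [γ_sat z sinβ cosβ]
γ' = 21.2 − 9.81 = 11.39 kN/m³
Numerator = 3.8 + 11.39·2.1·cos²31.3°·tan35.6° = 3.8 + 11.39·2.1·0.7301·0.7159 = 16.302 kPa
Denominator = 21.2·2.1·sin31.3°·cos31.3° = 21.2·2.1·0.5195·0.8545 = 19.763 kPa
FS = 16.302 / 19.763 = 0.825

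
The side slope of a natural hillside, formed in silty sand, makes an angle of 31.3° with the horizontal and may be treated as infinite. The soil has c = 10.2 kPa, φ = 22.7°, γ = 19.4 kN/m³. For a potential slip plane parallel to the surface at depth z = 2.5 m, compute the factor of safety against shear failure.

FS = 1.16

For an infinite slope with a slip plane parallel to the surface (no pore pressure): FS = [c + γz cos²β tanφ] / [γz sinβ cosβ].
γz = 19.4·2.5 = 48.50 kN/m²
Numerator = 10.2 + 48.50·cos²31.3°·tan22.7° = 10.2 + 48.50·0.7301·0.4183 = 25.012 kPa
Denominator = 48.50·sin31.3°·cos31.3° = 48.50·0.5195·0.8545 = 21.530 kPa
FS = 25.012 / 21.530 = 1.162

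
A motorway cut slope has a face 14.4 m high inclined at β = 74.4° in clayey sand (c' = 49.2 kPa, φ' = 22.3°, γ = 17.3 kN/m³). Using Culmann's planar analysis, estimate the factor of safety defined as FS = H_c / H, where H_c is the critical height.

FS = 1.83

H_c = (4c'/γ) · sinβ cosφ' / [1 − cos(β − φ')]
    = (4·49.2/17.3) · sin74.4°·cos22.3° / [1 − cos52.1°]
    = 11.376 · 0.8911 / 0.3857 = 26.28 m
FS = H_c / H = 26.28 / 14.4 = 1.825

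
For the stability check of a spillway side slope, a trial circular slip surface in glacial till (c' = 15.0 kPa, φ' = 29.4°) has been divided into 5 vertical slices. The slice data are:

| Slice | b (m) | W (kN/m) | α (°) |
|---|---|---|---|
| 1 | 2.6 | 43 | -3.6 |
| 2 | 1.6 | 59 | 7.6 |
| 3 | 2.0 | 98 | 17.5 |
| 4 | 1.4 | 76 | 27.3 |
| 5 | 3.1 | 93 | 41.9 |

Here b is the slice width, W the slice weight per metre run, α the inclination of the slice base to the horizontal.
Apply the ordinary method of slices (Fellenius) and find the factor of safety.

Ordinary method of slices: FS = Σ[c'·Δl_i + (W_i cosα_i)·tanφ'] / Σ W_i sinα_i, with Δl_i = b_i / cosα_i.
Slice 1: Δl = 2.6/cos(-3.6°) = 2.605 m; N'_1 = 43·cos(-3.6°) = 42.9; c'Δl = 39.08; W sinα = -2.7
Slice 2: Δl = 1.6/cos7.6° = 1.614 m; N'_2 = 59·cos7.6° = 58.5; c'Δl = 24.21; W sinα = 7.8
Slice 3: Δl = 2.0/cos17.5° = 2.097 m; N'_3 = 98·cos17.5° = 93.5; c'Δl = 31.46; W sinα = 29.5
Slice 4: Δl = 1.4/cos27.3° = 1.575 m; N'_4 = 76·cos27.3° = 67.5; c'Δl = 23.63; W sinα = 34.9
Slice 5: Δl = 3.1/cos41.9° = 4.165 m; N'_5 = 93·cos41.9° = 69.2; c'Δl = 62.47; W sinα = 62.1
Σc'Δl = 180.9 kN/m; ΣN' = 331.6 kN/m; ΣW sinα = 131.5 kN/m
Resisting = 180.9 + 331.6·tan29.4° = 180.9 + 186.9 = 367.7 kN/m
FS = 367.7 / 131.5 = 2.795

FS = 2.80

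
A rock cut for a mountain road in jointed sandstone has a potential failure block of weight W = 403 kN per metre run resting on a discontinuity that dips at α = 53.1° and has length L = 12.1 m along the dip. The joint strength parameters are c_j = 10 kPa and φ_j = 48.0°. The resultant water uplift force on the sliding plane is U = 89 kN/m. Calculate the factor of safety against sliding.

Resolving the block weight along and normal to the plane and applying the Mohr–Coulomb strength on the joint:
N' = W cosα − U = 403·cos53.1° − 89 = 153.0 kN/m
Driving force T = W sinα = 403·sin53.1° = 322.3 kN/m
Resisting force R = c_j·L + N'·tanφ_j = 10·12.1 + 153.0·tan48.0° = 121.0 + 169.9 = 290.9 kN/m
FS = R / T = 290.9 / 322.3 = 0.903

FS = 0.90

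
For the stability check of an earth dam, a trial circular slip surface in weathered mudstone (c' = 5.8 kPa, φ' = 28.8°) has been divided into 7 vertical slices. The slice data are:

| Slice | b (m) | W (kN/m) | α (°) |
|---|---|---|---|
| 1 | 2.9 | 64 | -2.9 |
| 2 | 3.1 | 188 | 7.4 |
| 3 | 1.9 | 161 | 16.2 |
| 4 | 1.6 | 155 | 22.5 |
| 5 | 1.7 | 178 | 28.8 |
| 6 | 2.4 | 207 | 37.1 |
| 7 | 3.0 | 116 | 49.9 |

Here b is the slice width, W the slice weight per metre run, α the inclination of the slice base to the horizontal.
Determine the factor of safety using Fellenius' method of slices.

Ordinary method of slices: FS = Σ[c'·Δl_i + (W_i cosα_i)·tanφ'] / Σ W_i sinα_i, with Δl_i = b_i / cosα_i.
Slice 1: Δl = 2.9/cos(-2.9°) = 2.904 m; N'_1 = 64·cos(-2.9°) = 63.9; c'Δl = 16.84; W sinα = -3.2
Slice 2: Δl = 3.1/cos7.4° = 3.126 m; N'_2 = 188·cos7.4° = 186.4; c'Δl = 18.13; W sinα = 24.2
Slice 3: Δl = 1.9/cos16.2° = 1.979 m; N'_3 = 161·cos16.2° = 154.6; c'Δl = 11.48; W sinα = 44.9
Slice 4: Δl = 1.6/cos22.5° = 1.732 m; N'_4 = 155·cos22.5° = 143.2; c'Δl = 10.04; W sinα = 59.3
Slice 5: Δl = 1.7/cos28.8° = 1.940 m; N'_5 = 178·cos28.8° = 156.0; c'Δl = 11.25; W sinα = 85.8
Slice 6: Δl = 2.4/cos37.1° = 3.009 m; N'_6 = 207·cos37.1° = 165.1; c'Δl = 17.45; W sinα = 124.9
Slice 7: Δl = 3.0/cos49.9° = 4.657 m; N'_7 = 116·cos49.9° = 74.7; c'Δl = 27.01; W sinα = 88.7
Σc'Δl = 112.2 kN/m; ΣN' = 944.0 kN/m; ΣW sinα = 424.6 kN/m
Resisting = 112.2 + 944.0·tan28.8° = 112.2 + 518.9 = 631.2 kN/m
FS = 631.2 / 424.6 = 1.487

FS = 1.49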